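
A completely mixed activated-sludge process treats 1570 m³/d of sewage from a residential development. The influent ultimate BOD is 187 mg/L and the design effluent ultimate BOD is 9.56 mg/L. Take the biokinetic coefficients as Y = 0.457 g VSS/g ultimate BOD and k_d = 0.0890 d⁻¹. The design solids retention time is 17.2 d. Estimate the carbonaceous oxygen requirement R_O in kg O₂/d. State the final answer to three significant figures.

The observed yield is Y_obs = Y/(1 + k_d·θ_c) = 0.457 / (1 + 0.0890 × 17.2) = 0.457 / 2.531 = 0.1806 g VSS per g ultimate BOD removed.
Q·(S₀ − S) = 1570 × (187 − 9.56) × 10⁻³ = 278.6 kg/d removed.
Biomass synthesised: P_X = Y_obs × 278.6 = 50.30 kg VSS/d.
R_O = Q·ΔS − 1.42 P_X = 278.6 − 71.43 = 207.1 kg O₂/d.

R_O ≈ 207 kg O₂/d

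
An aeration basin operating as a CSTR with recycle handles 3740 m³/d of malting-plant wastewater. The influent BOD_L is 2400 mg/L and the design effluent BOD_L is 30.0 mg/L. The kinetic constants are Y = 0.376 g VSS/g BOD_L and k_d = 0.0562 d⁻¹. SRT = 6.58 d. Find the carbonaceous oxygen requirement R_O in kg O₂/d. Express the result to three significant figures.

The observed yield is Y_obs = Y/(1 + k_d·θ_c) = 0.376 / (1 + 0.0562 × 6.58) = 0.376 / 1.370 = 0.2745 g VSS per g BOD_L removed.
Substrate removed = Q·(S₀ − S) = 3740 m³/d × (2400 − 30.0) g/m³ = 8.86×10^6 g/d = 8864 kg/d.
P_X = Y_obs·Q·(S₀ − S) = 0.2745 × 8864 = 2433 kg VSS/d.
R_O = Q·(S₀ − S) − 1.42·P_X = 8864 − 1.42 × 2433 = 5409 kg O₂/d.

R_O ≈ 5410 kg O₂/d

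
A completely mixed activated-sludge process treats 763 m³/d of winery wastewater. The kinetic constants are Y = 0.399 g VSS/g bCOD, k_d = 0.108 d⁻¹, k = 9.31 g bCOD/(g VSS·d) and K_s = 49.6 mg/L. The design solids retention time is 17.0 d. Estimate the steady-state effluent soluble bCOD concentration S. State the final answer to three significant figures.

S ≈ 2.33 mg/L

Effluent substrate depends only on kinetics and SRT: S = K_s(1 + k_d θ_c) / [θ_c(Yk − k_d) − 1] = 49.6 × (1 + 0.108 × 17.0) / [17.0 × (0.399 × 9.31 − 0.108) − 1] = 140.7 / 60.31 = 2.332 mg/L.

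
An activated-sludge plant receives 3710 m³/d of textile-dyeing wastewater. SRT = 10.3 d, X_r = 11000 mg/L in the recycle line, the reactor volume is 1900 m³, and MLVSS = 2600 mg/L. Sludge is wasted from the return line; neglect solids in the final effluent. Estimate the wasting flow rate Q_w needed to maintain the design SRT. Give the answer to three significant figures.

Q_w ≈ 43.6 m³/d

Q_w = (V·X)/(θ_c X_r) = 1900 × 2600 / (10.3 × 11000) = 43.60 m³/d.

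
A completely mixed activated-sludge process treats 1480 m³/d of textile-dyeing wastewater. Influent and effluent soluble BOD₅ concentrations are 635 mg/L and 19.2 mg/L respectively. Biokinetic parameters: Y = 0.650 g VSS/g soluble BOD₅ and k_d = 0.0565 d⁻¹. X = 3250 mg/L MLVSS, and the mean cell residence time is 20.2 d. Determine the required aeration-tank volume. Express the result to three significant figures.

V ≈ 1720 m³

Rearranging the biomass balance for a CMAS with decay, V = Y·Q·ΔS·θ_c / [X·(1+k_d θ_c)] = 0.650 × 1480 × (635 − 19.2) × 20.2 / [3250 × (1 + 0.0565 × 20.2)] = 1.2×10^7 / 6959 = 1720 m³.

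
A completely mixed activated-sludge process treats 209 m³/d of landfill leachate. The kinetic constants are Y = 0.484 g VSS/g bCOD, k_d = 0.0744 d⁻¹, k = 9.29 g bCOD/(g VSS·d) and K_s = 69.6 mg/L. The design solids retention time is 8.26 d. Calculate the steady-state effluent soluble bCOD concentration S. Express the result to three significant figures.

Effluent substrate depends only on kinetics and SRT: S = K_s(1 + k_d θ_c) / [θ_c(Yk − k_d) − 1] = 69.6 × (1 + 0.0744 × 8.26) / [8.26 × (0.484 × 9.29 − 0.0744) − 1] = 112.4 / 35.53 = 3.163 mg/L.

S ≈ 3.16 mg/L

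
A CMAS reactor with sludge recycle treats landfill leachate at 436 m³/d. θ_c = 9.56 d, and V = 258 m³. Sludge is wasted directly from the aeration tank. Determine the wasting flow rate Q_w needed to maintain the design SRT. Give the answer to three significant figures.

Wasting from the aeration tank: Q_w = V / θ_c = 258.0 / 9.56 = 26.99 m³/d.

Q_w ≈ 27.0 m³/d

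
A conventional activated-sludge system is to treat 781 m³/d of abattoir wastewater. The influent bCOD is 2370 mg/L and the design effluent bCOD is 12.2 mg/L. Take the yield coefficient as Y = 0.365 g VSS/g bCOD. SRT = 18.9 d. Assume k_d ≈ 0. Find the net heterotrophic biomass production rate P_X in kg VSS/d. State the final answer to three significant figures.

P_X ≈ 672 kg VSS/d

No decay correction is needed, so Y_obs = Y = 0.365.
ΔS = 2370 − 12.2 = 2358 mg/L, so the substrate removal rate is 781 × 2358/1000 = 1841 kg bCOD/d.
So the net sludge growth is P_X = 0.3650 × 1841 = 672.1 kg VSS/d.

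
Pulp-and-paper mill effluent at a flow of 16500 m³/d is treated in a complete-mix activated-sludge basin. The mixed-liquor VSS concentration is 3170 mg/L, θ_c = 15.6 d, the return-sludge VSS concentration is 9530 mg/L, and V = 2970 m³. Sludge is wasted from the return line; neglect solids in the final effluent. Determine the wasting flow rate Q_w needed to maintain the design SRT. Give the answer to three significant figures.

θ_c = V·X/(Q_w·X_r) when wasting from the recycle, so Q_w = V·X/(θ_c·X_r) = 2970 × 3170 / (15.6 × 9530) = 63.33 m³/d.

Q_w ≈ 63.3 m³/d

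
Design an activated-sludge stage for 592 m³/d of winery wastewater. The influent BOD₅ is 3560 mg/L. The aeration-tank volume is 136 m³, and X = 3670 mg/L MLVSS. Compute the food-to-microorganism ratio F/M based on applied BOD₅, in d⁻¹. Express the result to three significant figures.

F/M ≈ 4.22 d⁻¹

Food-to-microorganism ratio F/M = Q S₀ / (V X) = 592 × 3560 / (136.0 × 3670) = 4.222 d⁻¹.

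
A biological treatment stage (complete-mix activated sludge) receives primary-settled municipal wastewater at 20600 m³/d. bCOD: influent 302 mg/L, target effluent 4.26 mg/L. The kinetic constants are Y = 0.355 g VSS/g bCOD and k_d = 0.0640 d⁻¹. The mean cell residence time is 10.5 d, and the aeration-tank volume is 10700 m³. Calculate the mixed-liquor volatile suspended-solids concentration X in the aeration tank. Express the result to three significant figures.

X ≈ 1280 mg/L

Solving the biomass balance for X: X = Y Q (S₀−S) θ_c / [V (1+k_d θ_c)] = 0.355 × 20600 × (302 − 4.26) × 10.5 / [10700 × (1 + 0.0640 × 10.5)] = 1278 mg/L.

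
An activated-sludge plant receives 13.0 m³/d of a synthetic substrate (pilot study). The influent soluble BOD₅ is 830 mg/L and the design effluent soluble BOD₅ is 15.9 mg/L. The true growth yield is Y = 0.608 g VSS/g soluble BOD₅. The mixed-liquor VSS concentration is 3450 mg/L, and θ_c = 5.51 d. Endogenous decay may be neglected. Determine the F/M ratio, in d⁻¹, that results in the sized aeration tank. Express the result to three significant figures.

F/M ≈ 0.304 d⁻¹

V·X = Y·Q·ΔS·θ_c gives V = 0.608 × 13.0 × (830 − 15.9) × 5.51 / 3450 = 10.28 m³.
Food-to-microorganism ratio F/M = Q S₀ / (V X) = 13.0 × 830 / (10.28 × 3450) = 0.3043 d⁻¹.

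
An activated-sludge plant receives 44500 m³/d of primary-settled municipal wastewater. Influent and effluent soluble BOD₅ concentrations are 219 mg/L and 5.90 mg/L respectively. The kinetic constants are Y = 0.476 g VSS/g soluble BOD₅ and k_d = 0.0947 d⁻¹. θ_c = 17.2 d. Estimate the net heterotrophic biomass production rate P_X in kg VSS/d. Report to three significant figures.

Correct the yield for decay: Y_obs = Y/(1 + k_d θ_c) = 0.476 / (1 + 0.0947 × 17.2) = 0.476 / 2.629 = 0.1811.
ΔS = 219 − 5.90 = 213.1 mg/L, so the substrate removal rate is 44500 × 213.1/1000 = 9483 kg soluble BOD₅/d.
Net biomass production P_X = Y_obs × Q·(S₀ − S) = 0.1811 × 9483 = 1717 kg VSS/d.

P_X ≈ 1720 kg VSS/d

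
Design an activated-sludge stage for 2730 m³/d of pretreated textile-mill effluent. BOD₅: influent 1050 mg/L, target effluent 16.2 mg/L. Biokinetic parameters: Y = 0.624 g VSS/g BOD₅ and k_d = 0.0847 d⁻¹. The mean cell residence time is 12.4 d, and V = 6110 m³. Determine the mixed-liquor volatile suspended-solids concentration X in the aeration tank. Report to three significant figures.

X ≈ 1740 mg/L

X = Y·Q·ΔS·θ_c / [V·(1 + k_d θ_c)] = 0.624 × 2730 × (1050 − 16.2) × 12.4 / [6110 × (1 + 0.0847 × 12.4)] = 1743 mg/L.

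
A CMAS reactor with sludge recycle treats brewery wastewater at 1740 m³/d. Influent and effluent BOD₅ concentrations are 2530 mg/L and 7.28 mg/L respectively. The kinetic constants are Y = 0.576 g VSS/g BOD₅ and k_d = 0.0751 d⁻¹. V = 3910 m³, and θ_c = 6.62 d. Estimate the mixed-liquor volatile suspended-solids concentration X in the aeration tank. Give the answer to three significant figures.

From V·X·(1 + k_d·θ_c) = Y·Q·(S₀ − S)·θ_c: X = 0.576 × 1740 × (2530 − 7.28) × 6.62 / [3910 × (1 + 0.0751 × 6.62)] = 2859 mg/L.

X ≈ 2860 mg/L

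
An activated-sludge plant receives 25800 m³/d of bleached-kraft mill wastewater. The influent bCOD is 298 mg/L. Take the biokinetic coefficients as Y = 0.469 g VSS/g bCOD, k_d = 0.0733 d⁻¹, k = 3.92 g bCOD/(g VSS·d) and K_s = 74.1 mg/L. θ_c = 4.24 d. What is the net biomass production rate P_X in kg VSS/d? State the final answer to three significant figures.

For a completely mixed reactor with recycle the Lawrence–McCarty relation gives S = K_s·(1 + k_d·θ_c) / [θ_c·(Y·k − k_d) − 1] = 74.1 × (1 + 0.0733 × 4.24) / [4.24 × (0.469 × 3.92 − 0.0733) − 1] = 97.13 / 6.484 = 14.98 mg/L.
Correct the yield for decay: Y_obs = Y/(1 + k_d θ_c) = 0.469 / (1 + 0.0733 × 4.24) = 0.469 / 1.311 = 0.3578.
Substrate removed = Q·(S₀ − S) = 25800 m³/d × (298 − 15.0) g/m³ = 7.3×10^6 g/d = 7301 kg/d.
Net biomass production P_X = Y_obs × Q·(S₀ − S) = 0.3578 × 7301 = 2612 kg VSS/d.

P_X ≈ 2610 kg VSS/d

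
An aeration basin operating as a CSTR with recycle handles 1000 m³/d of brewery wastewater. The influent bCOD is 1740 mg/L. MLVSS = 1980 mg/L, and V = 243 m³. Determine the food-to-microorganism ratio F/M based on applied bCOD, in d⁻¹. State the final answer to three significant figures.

Food-to-microorganism ratio F/M = Q S₀ / (V X) = 1000 × 1740 / (243.0 × 1980) = 3.616 d⁻¹.

F/M ≈ 3.62 d⁻¹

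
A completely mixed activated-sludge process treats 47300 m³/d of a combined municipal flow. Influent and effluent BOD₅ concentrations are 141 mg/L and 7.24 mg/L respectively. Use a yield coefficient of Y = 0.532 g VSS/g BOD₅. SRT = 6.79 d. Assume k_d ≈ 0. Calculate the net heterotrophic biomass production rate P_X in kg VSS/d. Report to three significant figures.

P_X ≈ 3370 kg VSS/d

No decay correction is needed, so Y_obs = Y = 0.532.
Substrate removed = Q·(S₀ − S) = 47300 m³/d × (141 − 7.24) g/m³ = 6.33×10^6 g/d = 6327 kg/d.
So the net sludge growth is P_X = 0.5320 × 6327 = 3366 kg VSS/d.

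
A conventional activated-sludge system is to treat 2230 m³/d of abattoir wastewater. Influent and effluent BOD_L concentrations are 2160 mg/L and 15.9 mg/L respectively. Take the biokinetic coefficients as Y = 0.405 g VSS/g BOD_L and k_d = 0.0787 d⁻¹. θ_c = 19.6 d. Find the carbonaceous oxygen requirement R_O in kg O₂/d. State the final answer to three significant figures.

Y_obs = Y / (1 + k_d θ_c) = 0.405 / (1 + 0.0787 × 19.6) = 0.405 / 2.543 = 0.1593.
ΔS = 2160 − 15.9 = 2144 mg/L, so the substrate removal rate is 2230 × 2144/1000 = 4781 kg BOD_L/d.
Biomass synthesised: P_X = Y_obs × 4781 = 761.6 kg VSS/d.
Carbonaceous O₂ demand = substrate oxidised − cell-mass equivalent = 4781 − 1.42 × 761.6 = 3700 kg O₂/d.

R_O ≈ 3700 kg O₂/d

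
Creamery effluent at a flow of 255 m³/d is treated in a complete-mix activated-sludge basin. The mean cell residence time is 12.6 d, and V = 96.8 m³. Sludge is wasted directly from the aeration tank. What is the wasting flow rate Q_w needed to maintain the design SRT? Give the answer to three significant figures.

Q_w ≈ 7.68 m³/d

For wasting at MLVSS concentration, Q_w = V/θ_c = 96.80/12.6 = 7.683 m³/d.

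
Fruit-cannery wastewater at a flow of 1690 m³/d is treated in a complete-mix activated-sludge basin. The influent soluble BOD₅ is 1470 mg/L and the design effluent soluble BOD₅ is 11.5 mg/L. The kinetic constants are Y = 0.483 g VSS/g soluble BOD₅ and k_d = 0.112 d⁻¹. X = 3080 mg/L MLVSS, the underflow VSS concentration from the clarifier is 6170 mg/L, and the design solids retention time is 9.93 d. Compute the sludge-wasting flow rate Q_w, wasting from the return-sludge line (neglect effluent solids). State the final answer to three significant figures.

Q_w ≈ 91.4 m³/d

From the SRT design equation V = Y Q (S₀−S) θ_c / [X (1 + k_d θ_c)] = 0.483 × 1690 × (1470 − 11.5) × 9.93 / [3080 × (1 + 0.112 × 9.93)] = 1.18×10^7 / 6505 = 1817 m³.
Q_w = (V·X)/(θ_c X_r) = 1817 × 3080 / (9.93 × 6170) = 91.35 m³/d.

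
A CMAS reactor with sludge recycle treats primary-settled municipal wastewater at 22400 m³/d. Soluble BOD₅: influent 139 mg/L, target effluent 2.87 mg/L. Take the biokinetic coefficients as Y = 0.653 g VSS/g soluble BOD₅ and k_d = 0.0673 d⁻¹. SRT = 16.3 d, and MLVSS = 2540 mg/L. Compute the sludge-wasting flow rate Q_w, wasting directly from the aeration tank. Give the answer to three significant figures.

Q_w ≈ 374 m³/d

From the SRT design equation V = Y Q (S₀−S) θ_c / [X (1 + k_d θ_c)] = 0.653 × 22400 × (139 − 2.87) × 16.3 / [2540 × (1 + 0.0673 × 16.3)] = 3.25×10^7 / 5326 = 6094 m³.
For wasting at MLVSS concentration, Q_w = V/θ_c = 6094/16.3 = 373.8 m³/d.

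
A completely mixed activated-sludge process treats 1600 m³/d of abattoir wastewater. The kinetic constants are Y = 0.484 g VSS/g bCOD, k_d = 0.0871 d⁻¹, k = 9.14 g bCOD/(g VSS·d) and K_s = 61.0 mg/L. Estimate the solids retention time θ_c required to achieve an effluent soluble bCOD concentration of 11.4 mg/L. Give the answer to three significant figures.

From 1/θ_c = Y·k·S/(K_s + S) − k_d: Y·k·S/(K_s+S) = 0.484 × 9.14 × 11.4 / (61.0 + 11.4) = 0.6966 d⁻¹.
Then 1/θ_c = μ − k_d = 0.6966 − 0.0871 = 0.6095 d⁻¹, giving θ_c = 1.641 d.

θ_c ≈ 1.64 d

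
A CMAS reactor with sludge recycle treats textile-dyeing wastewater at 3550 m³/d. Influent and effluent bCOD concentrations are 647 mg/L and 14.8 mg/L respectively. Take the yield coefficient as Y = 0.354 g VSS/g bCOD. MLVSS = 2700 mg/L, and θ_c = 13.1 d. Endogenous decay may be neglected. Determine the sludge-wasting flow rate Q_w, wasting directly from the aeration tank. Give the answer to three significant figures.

Q_w ≈ 294 m³/d

With k_d = 0 the design equation reduces to V = Y Q (S₀−S) θ_c / X = 0.354 × 3550 × (647 − 14.8) × 13.1 / 2700 = 3855 m³.
For wasting at MLVSS concentration, Q_w = V/θ_c = 3855/13.1 = 294.3 m³/d.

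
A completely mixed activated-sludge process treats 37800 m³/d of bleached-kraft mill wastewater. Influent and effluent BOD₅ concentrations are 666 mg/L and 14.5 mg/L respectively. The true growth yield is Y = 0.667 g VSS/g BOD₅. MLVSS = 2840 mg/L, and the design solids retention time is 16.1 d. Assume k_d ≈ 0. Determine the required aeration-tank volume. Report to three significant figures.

V ≈ 93100 m³

With k_d = 0 the design equation reduces to V = Y Q (S₀−S) θ_c / X = 0.667 × 37800 × (666 − 14.5) × 16.1 / 2840 = 93119 m³.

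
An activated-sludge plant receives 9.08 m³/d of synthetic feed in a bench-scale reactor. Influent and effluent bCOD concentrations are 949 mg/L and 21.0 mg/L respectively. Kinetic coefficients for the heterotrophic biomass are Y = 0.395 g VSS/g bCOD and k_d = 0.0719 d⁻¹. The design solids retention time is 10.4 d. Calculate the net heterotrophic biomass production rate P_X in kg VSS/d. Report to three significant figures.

P_X ≈ 1.90 kg VSS/d

Observed yield with endogenous decay: Y_obs = Y / (1 + k_d·θ_c) = 0.395 / (1 + 0.0719 × 10.4) = 0.395 / 1.748 = 0.2260 g VSS/g bCOD.
Q·(S₀ − S) = 9.08 × (949 − 21.0) × 10⁻³ = 8.426 kg/d removed.
Net biomass production P_X = Y_obs × Q·(S₀ − S) = 0.2260 × 8.426 = 1.904 kg VSS/d.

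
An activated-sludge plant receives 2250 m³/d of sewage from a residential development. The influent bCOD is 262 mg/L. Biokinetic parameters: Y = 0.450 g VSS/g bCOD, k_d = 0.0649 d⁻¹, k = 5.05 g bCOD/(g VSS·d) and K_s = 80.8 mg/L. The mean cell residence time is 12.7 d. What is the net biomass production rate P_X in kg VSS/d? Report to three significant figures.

P_X ≈ 142 kg VSS/d

From the Monod/SRT balance for a CMAS, S = K_s·(1+k_d θ_c)/[θ_c·(Y k − k_d) − 1] = 80.8 × (1 + 0.0649 × 12.7) / [12.7 × (0.450 × 5.05 − 0.0649) − 1] = 147.4 / 27.04 = 5.452 mg/L.
The observed yield is Y_obs = Y/(1 + k_d·θ_c) = 0.450 / (1 + 0.0649 × 12.7) = 0.450 / 1.824 = 0.2467 g VSS per g bCOD removed.
Mass of bCOD removed per day: Q(S₀ − S) = 2250 × 256.6 g/m³ = 577.2 kg/d.
Net biomass production P_X = Y_obs × Q·(S₀ − S) = 0.2467 × 577.2 = 142.4 kg VSS/d.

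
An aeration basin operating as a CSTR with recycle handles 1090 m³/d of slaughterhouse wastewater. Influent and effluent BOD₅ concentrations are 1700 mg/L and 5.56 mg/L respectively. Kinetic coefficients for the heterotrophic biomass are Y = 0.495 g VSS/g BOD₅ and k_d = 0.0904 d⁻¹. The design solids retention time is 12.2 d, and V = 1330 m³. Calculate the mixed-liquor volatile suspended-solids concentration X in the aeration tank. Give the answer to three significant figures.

X ≈ 3990 mg/L

X = Y·Q·ΔS·θ_c / [V·(1 + k_d θ_c)] = 0.495 × 1090 × (1700 − 5.56) × 12.2 / [1330 × (1 + 0.0904 × 12.2)] = 3988 mg/L.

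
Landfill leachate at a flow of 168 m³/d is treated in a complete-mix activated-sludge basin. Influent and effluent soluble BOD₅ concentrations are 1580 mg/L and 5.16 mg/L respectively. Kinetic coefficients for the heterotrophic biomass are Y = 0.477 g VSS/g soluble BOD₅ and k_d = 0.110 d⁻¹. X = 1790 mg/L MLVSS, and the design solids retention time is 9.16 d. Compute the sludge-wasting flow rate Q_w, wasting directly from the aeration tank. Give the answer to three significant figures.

Rearranging the biomass balance for a CMAS with decay, V = Y·Q·ΔS·θ_c / [X·(1+k_d θ_c)] = 0.477 × 168 × (1580 − 5.16) × 9.16 / [1790 × (1 + 0.110 × 9.16)] = 1.16×10^6 / 3594 = 321.7 m³.
Wasting from the aeration tank: Q_w = V / θ_c = 321.7 / 9.16 = 35.12 m³/d.

Q_w ≈ 35.1 m³/d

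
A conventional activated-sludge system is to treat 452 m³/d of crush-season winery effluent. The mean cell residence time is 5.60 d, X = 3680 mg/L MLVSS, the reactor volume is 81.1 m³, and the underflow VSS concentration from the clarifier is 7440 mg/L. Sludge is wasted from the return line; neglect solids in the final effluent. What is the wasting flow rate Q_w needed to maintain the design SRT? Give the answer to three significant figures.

Q_w ≈ 7.16 m³/d

Q_w = (V·X)/(θ_c X_r) = 81.10 × 3680 / (5.60 × 7440) = 7.163 m³/d.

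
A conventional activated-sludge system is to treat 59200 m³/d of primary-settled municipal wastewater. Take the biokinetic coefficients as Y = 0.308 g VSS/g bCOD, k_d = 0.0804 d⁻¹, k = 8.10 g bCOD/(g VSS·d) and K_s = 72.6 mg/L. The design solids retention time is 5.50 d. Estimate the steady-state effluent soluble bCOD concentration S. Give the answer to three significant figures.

S ≈ 8.53 mg/L

For a completely mixed reactor with recycle the Lawrence–McCarty relation gives S = K_s·(1 + k_d·θ_c) / [θ_c·(Y·k − k_d) − 1] = 72.6 × (1 + 0.0804 × 5.50) / [5.50 × (0.308 × 8.10 − 0.0804) − 1] = 104.7 / 12.28 = 8.527 mg/L.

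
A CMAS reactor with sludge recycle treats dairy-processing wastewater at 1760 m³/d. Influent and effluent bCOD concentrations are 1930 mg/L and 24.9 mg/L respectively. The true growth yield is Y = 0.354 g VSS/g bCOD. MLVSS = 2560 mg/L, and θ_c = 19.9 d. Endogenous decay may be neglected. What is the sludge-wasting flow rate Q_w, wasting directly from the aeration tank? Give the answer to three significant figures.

Q_w ≈ 464 m³/d

Biomass mass balance (decay neglected): V·X = Y·Q·(S₀ − S)·θ_c, so V = 0.354 × 1760 × (1930 − 24.9) × 19.9 / 2560 = 9227 m³.
Wasting from the aeration tank: Q_w = V / θ_c = 9227 / 19.9 = 463.7 m³/d.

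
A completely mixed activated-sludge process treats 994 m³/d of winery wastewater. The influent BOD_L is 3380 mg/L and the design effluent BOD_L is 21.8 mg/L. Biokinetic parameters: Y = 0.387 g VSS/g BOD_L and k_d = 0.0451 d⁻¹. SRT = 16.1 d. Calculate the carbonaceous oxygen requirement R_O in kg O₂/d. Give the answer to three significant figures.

R_O ≈ 2280 kg O₂/d

Observed yield with endogenous decay: Y_obs = Y / (1 + k_d·θ_c) = 0.387 / (1 + 0.0451 × 16.1) = 0.387 / 1.726 = 0.2242 g VSS/g BOD_L.
Mass of BOD_L removed per day: Q(S₀ − S) = 994 × 3358 g/m³ = 3338 kg/d.
Biomass synthesised: P_X = Y_obs × 3338 = 748.4 kg VSS/d.
R_O = Q·(S₀ − S) − 1.42·P_X = 3338 − 1.42 × 748.4 = 2275 kg O₂/d.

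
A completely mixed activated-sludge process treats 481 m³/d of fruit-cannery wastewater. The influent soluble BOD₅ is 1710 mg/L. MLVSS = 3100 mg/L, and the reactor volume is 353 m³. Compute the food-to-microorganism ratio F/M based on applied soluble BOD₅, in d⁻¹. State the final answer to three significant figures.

Food-to-microorganism ratio F/M = Q S₀ / (V X) = 481 × 1710 / (353.0 × 3100) = 0.7516 d⁻¹.

F/M ≈ 0.752 d⁻¹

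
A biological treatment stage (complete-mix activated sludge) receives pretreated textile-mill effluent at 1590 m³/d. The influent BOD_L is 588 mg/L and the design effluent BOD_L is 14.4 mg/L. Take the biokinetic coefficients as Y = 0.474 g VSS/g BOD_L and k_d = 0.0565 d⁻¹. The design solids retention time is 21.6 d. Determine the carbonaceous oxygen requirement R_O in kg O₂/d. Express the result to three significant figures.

R_O ≈ 636 kg O₂/d

Correct the yield for decay: Y_obs = Y/(1 + k_d θ_c) = 0.474 / (1 + 0.0565 × 21.6) = 0.474 / 2.220 = 0.2135.
Substrate removed = Q·(S₀ − S) = 1590 m³/d × (588 − 14.4) g/m³ = 9.12×10^5 g/d = 912.0 kg/d.
Net sludge production P_X = 0.2135 × 912.0 = 194.7 kg VSS/d.
R_O = Q·ΔS − 1.42 P_X = 912.0 − 276.5 = 635.6 kg O₂/d.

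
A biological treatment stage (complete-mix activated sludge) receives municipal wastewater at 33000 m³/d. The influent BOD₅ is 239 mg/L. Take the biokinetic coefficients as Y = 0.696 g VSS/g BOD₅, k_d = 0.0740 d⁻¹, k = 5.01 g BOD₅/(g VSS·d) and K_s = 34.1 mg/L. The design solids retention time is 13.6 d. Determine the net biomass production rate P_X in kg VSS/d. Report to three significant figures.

P_X ≈ 2720 kg VSS/d

Effluent substrate depends only on kinetics and SRT: S = K_s(1 + k_d θ_c) / [θ_c(Yk − k_d) − 1] = 34.1 × (1 + 0.0740 × 13.6) / [13.6 × (0.696 × 5.01 − 0.0740) − 1] = 68.42 / 45.42 = 1.506 mg/L.
The observed yield is Y_obs = Y/(1 + k_d·θ_c) = 0.696 / (1 + 0.0740 × 13.6) = 0.696 / 2.006 = 0.3469 g VSS per g BOD₅ removed.
Mass of BOD₅ removed per day: Q(S₀ − S) = 33000 × 237.5 g/m³ = 7837 kg/d.
Net biomass production P_X = Y_obs × Q·(S₀ − S) = 0.3469 × 7837 = 2719 kg VSS/d.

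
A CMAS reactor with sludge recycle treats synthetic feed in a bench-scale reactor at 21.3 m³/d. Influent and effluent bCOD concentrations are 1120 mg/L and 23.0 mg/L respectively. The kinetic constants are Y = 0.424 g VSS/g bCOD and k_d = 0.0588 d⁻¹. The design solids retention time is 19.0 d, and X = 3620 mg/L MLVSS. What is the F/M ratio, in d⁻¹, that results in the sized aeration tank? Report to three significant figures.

F/M ≈ 0.268 d⁻¹

From the SRT design equation V = Y Q (S₀−S) θ_c / [X (1 + k_d θ_c)] = 0.424 × 21.3 × (1120 − 23.0) × 19.0 / [3620 × (1 + 0.0588 × 19.0)] = 1.88×10^5 / 7664 = 24.56 m³.
Food-to-microorganism ratio F/M = Q S₀ / (V X) = 21.3 × 1120 / (24.56 × 3620) = 0.2683 d⁻¹.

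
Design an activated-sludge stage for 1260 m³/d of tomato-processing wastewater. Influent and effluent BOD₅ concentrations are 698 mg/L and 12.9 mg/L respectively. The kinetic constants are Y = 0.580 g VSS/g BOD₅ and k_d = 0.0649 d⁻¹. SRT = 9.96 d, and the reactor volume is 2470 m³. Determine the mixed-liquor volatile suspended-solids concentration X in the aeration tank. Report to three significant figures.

X ≈ 1230 mg/L

X = Y·Q·ΔS·θ_c / [V·(1 + k_d θ_c)] = 0.580 × 1260 × (698 − 12.9) × 9.96 / [2470 × (1 + 0.0649 × 9.96)] = 1226 mg/L.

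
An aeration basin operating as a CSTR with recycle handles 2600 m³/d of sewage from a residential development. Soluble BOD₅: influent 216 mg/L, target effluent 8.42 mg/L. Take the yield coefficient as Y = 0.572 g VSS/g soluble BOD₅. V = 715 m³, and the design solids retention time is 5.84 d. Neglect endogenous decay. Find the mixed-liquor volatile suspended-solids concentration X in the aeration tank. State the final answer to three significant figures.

X ≈ 2520 mg/L

X = Y·Q·ΔS·θ_c / V = 0.572 × 2600 × (216 − 8.42) × 5.84 / 715 = 2522 mg/L.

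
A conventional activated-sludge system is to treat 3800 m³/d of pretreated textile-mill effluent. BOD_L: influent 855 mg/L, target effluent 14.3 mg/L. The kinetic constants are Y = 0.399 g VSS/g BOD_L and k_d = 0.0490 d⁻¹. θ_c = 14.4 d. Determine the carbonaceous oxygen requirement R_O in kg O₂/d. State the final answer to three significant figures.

Y_obs = Y / (1 + k_d θ_c) = 0.399 / (1 + 0.0490 × 14.4) = 0.399 / 1.706 = 0.2339.
ΔS = 855 − 14.3 = 840.7 mg/L, so the substrate removal rate is 3800 × 840.7/1000 = 3195 kg BOD_L/d.
P_X = Y_obs·Q·(S₀ − S) = 0.2339 × 3195 = 747.3 kg VSS/d.
Carbonaceous O₂ demand = substrate oxidised − cell-mass equivalent = 3195 − 1.42 × 747.3 = 2133 kg O₂/d.

R_O ≈ 2130 kg O₂/d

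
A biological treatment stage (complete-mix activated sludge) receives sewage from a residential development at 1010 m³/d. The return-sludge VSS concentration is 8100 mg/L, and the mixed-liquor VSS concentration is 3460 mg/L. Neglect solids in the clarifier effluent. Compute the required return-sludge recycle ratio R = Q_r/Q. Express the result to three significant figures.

R = Q_r/Q = X/(X_r − X) = 3460 / (8100 − 3460) = 0.7457.

R ≈ 0.746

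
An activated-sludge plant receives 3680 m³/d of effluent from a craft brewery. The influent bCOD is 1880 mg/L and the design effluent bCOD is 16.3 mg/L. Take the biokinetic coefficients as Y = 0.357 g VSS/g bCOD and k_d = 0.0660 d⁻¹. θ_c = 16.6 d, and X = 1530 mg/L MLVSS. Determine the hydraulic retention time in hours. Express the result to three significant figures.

Steady-state biomass mass balance: V·X·(1 + k_d·θ_c) = Y·Q·(S₀ − S)·θ_c, so V = 0.357 × 3680 × (1880 − 16.3) × 16.6 / [1530 × (1 + 0.0660 × 16.6)] = 4.06×10^7 / 3206 = 12677 m³.
τ = V/Q = 12677/3680 = 3.445 d, or 82.67 h.

τ ≈ 82.7 h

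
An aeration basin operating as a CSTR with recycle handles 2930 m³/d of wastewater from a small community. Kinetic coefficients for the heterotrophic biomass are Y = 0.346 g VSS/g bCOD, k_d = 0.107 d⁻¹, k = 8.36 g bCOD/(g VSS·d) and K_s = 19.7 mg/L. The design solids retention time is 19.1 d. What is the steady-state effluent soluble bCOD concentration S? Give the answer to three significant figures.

From the Monod/SRT balance for a CMAS, S = K_s·(1+k_d θ_c)/[θ_c·(Y k − k_d) − 1] = 19.7 × (1 + 0.107 × 19.1) / [19.1 × (0.346 × 8.36 − 0.107) − 1] = 59.96 / 52.20 = 1.149 mg/L.

S ≈ 1.15 mg/L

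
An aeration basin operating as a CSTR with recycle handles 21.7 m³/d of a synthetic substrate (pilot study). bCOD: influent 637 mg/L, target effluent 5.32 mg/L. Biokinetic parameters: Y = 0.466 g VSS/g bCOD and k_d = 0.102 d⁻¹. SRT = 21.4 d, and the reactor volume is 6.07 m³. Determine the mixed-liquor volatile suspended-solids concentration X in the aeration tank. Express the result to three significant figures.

From V·X·(1 + k_d·θ_c) = Y·Q·(S₀ − S)·θ_c: X = 0.466 × 21.7 × (637 − 5.32) × 21.4 / [6.07 × (1 + 0.102 × 21.4)] = 7076 mg/L.

X ≈ 7080 mg/L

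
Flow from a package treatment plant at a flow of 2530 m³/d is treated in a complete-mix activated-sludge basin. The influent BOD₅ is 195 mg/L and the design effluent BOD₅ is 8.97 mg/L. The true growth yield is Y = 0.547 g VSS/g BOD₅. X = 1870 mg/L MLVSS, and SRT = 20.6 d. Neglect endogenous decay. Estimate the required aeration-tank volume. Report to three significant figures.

V ≈ 2840 m³

V·X = Y·Q·ΔS·θ_c gives V = 0.547 × 2530 × (195 − 8.97) × 20.6 / 1870 = 2836 m³.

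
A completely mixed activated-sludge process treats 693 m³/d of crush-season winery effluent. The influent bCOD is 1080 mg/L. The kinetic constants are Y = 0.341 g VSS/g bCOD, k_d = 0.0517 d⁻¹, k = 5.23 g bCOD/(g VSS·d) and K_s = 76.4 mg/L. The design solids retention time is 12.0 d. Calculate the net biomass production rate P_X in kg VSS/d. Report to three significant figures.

For a completely mixed reactor with recycle the Lawrence–McCarty relation gives S = K_s·(1 + k_d·θ_c) / [θ_c·(Y·k − k_d) − 1] = 76.4 × (1 + 0.0517 × 12.0) / [12.0 × (0.341 × 5.23 − 0.0517) − 1] = 123.8 / 19.78 = 6.259 mg/L.
Correct the yield for decay: Y_obs = Y/(1 + k_d θ_c) = 0.341 / (1 + 0.0517 × 12.0) = 0.341 / 1.620 = 0.2104.
Q·(S₀ − S) = 693 × (1080 − 6.26) × 10⁻³ = 744.1 kg/d removed.
P_X = Y_obs · Q(S₀ − S) = 0.2104 × 744.1 = 156.6 kg VSS/d.

P_X ≈ 157 kg VSS/d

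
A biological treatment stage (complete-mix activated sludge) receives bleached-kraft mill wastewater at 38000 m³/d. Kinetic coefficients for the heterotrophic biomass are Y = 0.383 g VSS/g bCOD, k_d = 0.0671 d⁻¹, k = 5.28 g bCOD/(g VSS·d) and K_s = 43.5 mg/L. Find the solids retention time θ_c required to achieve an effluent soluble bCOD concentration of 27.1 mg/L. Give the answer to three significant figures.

θ_c ≈ 1.41 d

At the target effluent, Y k S/(K_s+S) = 0.383×5.28×27.1/70.60 = 0.7762 d⁻¹.
Then 1/θ_c = μ − k_d = 0.7762 − 0.0671 = 0.7091 d⁻¹, giving θ_c = 1.410 d.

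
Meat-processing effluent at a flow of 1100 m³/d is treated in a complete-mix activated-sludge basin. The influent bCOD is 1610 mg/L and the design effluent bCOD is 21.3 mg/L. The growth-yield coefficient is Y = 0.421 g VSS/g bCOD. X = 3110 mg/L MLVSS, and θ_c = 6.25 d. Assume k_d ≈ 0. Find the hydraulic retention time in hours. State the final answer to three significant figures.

τ ≈ 32.3 h

Biomass mass balance (decay neglected): V·X = Y·Q·(S₀ − S)·θ_c, so V = 0.421 × 1100 × (1610 − 21.3) × 6.25 / 3110 = 1479 m³.
τ = V/Q = 1479/1100 = 1.344 d, or 32.26 h.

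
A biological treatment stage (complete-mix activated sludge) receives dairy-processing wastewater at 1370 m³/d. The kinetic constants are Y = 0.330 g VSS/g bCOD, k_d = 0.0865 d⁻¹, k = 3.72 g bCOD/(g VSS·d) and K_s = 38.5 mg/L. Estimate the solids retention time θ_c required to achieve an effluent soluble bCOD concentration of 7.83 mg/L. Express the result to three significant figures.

θ_c ≈ 8.27 d

Specific growth rate at S = 7.83 mg/L: μ = YkS/(K_s+S) = 0.330·3.72·7.83/(38.5+7.83) = 0.2075 d⁻¹.
θ_c = 1/(μ − k_d) = 1/(0.2075 − 0.0865) = 1/0.1210 = 8.266 d.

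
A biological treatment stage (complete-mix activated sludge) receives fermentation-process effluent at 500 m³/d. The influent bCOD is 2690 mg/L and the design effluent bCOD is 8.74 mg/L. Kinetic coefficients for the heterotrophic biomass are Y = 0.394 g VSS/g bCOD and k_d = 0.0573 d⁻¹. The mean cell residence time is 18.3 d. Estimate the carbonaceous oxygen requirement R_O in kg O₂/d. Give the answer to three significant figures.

R_O ≈ 974 kg O₂/d

Y_obs = Y / (1 + k_d θ_c) = 0.394 / (1 + 0.0573 × 18.3) = 0.394 / 2.049 = 0.1923.
Q·(S₀ − S) = 500 × (2690 − 8.74) × 10⁻³ = 1341 kg/d removed.
P_X = Y_obs·Q·(S₀ − S) = 0.1923 × 1341 = 257.8 kg VSS/d.
R_O = Q·ΔS − 1.42 P_X = 1341 − 366.1 = 974.5 kg O₂/d.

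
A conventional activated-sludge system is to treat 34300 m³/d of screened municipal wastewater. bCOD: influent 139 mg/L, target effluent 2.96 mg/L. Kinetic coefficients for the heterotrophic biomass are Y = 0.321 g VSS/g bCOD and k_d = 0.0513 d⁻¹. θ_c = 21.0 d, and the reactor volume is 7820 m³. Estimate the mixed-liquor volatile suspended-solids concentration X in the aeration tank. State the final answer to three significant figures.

Solving the biomass balance for X: X = Y Q (S₀−S) θ_c / [V (1+k_d θ_c)] = 0.321 × 34300 × (139 − 2.96) × 21.0 / [7820 × (1 + 0.0513 × 21.0)] = 1936 mg/L.

X ≈ 1940 mg/L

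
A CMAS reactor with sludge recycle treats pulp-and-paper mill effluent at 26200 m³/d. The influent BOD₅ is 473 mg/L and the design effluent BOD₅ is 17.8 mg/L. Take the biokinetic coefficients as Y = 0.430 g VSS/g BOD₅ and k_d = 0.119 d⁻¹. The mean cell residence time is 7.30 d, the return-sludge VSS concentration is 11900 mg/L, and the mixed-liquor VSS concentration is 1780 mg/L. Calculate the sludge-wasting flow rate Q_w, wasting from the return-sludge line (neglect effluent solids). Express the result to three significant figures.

Q_w ≈ 231 m³/d

From the SRT design equation V = Y Q (S₀−S) θ_c / [X (1 + k_d θ_c)] = 0.430 × 26200 × (473 − 17.8) × 7.30 / [1780 × (1 + 0.119 × 7.30)] = 3.74×10^7 / 3326 = 11255 m³.
θ_c = V·X/(Q_w·X_r) when wasting from the recycle, so Q_w = V·X/(θ_c·X_r) = 11255 × 1780 / (7.30 × 11900) = 230.6 m³/d.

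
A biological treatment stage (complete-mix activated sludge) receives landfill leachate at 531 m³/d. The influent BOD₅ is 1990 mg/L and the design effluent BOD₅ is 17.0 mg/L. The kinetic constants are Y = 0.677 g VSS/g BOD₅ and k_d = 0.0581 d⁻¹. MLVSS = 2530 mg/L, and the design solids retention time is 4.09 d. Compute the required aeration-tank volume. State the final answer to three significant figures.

V ≈ 926 m³

Rearranging the biomass balance for a CMAS with decay, V = Y·Q·ΔS·θ_c / [X·(1+k_d θ_c)] = 0.677 × 531 × (1990 − 17.0) × 4.09 / [2530 × (1 + 0.0581 × 4.09)] = 2.9×10^6 / 3131 = 926.5 m³.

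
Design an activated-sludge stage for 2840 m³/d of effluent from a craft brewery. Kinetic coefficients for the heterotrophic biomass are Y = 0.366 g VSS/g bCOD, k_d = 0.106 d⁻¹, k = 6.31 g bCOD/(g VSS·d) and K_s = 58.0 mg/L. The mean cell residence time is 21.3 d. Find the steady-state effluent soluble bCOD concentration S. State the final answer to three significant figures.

S ≈ 4.11 mg/L

For a completely mixed reactor with recycle the Lawrence–McCarty relation gives S = K_s·(1 + k_d·θ_c) / [θ_c·(Y·k − k_d) − 1] = 58.0 × (1 + 0.106 × 21.3) / [21.3 × (0.366 × 6.31 − 0.106) − 1] = 189.0 / 45.93 = 4.114 mg/L.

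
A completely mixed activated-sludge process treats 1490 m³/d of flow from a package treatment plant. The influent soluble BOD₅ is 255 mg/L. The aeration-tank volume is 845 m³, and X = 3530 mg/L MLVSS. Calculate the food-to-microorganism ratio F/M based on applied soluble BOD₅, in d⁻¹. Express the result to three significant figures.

F/M = applied load / biomass = Q·S₀/(V·X) = 1490 × 255 / (845.0 × 3530) = 0.1274 d⁻¹.

F/M ≈ 0.127 d⁻¹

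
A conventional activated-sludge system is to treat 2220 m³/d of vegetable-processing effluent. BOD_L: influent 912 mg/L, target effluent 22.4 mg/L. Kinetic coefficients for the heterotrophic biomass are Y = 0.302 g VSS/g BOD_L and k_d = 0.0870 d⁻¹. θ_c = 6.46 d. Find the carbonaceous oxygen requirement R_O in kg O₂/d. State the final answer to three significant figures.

R_O ≈ 1430 kg O₂/d

Correct the yield for decay: Y_obs = Y/(1 + k_d θ_c) = 0.302 / (1 + 0.0870 × 6.46) = 0.302 / 1.562 = 0.1933.
Q·(S₀ − S) = 2220 × (912 − 22.4) × 10⁻³ = 1975 kg/d removed.
Biomass synthesised: P_X = Y_obs × 1975 = 381.8 kg VSS/d.
R_O = Q·ΔS − 1.42 P_X = 1975 − 542.2 = 1433 kg O₂/d.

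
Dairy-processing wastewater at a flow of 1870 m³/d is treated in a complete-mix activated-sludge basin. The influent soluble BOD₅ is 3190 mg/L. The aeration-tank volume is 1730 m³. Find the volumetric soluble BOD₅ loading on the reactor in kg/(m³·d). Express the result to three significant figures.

Volumetric loading L_v = Q·S₀ / V = 1870 × 3190 g/m³ / 1730 m³ = 3448 g/(m³·d) = 3.448 kg soluble BOD₅/(m³·d).

L_v ≈ 3.45 kg soluble BOD₅/(m³·d)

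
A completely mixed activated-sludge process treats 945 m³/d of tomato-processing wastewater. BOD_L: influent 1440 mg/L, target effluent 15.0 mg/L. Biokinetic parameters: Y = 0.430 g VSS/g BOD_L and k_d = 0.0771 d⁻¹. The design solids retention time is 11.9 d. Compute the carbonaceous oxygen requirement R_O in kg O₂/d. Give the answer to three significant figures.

Observed yield with endogenous decay: Y_obs = Y / (1 + k_d·θ_c) = 0.430 / (1 + 0.0771 × 11.9) = 0.430 / 1.917 = 0.2243 g VSS/g BOD_L.
ΔS = 1440 − 15.0 = 1425 mg/L, so the substrate removal rate is 945 × 1425/1000 = 1347 kg BOD_L/d.
Biomass synthesised: P_X = Y_obs × 1347 = 302.0 kg VSS/d.
R_O = Q·(S₀ − S) − 1.42·P_X = 1347 − 1.42 × 302.0 = 917.8 kg O₂/d.

R_O ≈ 918 kg O₂/d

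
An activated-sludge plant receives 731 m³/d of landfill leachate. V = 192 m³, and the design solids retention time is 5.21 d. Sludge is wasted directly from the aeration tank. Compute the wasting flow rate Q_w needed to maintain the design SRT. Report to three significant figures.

Q_w ≈ 36.9 m³/d

Wasting from the aeration tank: Q_w = V / θ_c = 192.0 / 5.21 = 36.85 m³/d.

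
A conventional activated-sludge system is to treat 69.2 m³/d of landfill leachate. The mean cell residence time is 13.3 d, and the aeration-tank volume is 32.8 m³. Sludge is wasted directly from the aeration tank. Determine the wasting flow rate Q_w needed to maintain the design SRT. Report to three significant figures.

Q_w ≈ 2.47 m³/d

With mixed-liquor wasting, θ_c = V/Q_w, so Q_w = V/θ_c = 32.80/13.3 = 2.466 m³/d.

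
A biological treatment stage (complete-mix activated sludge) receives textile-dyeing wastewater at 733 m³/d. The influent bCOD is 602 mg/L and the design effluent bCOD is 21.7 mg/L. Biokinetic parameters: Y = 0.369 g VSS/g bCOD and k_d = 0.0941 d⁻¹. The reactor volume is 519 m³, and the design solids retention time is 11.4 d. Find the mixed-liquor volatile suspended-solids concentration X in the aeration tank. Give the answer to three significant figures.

X ≈ 1660 mg/L

Solving the biomass balance for X: X = Y Q (S₀−S) θ_c / [V (1+k_d θ_c)] = 0.369 × 733 × (602 − 21.7) × 11.4 / [519 × (1 + 0.0941 × 11.4)] = 1663 mg/L.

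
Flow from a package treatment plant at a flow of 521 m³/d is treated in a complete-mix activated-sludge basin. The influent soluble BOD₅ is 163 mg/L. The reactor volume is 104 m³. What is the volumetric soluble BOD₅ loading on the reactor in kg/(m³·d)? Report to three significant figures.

L_v ≈ 0.817 kg soluble BOD₅/(m³·d)

Applied soluble BOD₅ load per unit volume = Q·S₀/V = (521 × 163/1000)/104.0 = 0.8166 kg soluble BOD₅·m⁻³·d⁻¹.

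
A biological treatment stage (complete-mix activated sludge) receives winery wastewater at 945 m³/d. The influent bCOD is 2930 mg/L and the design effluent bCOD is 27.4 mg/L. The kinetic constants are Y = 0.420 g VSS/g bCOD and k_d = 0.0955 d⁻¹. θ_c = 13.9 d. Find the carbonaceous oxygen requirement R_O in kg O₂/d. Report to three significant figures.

Observed yield with endogenous decay: Y_obs = Y / (1 + k_d·θ_c) = 0.420 / (1 + 0.0955 × 13.9) = 0.420 / 2.327 = 0.1805 g VSS/g bCOD.
Substrate removed = Q·(S₀ − S) = 945 m³/d × (2930 − 27.4) g/m³ = 2.74×10^6 g/d = 2743 kg/d.
Biomass synthesised: P_X = Y_obs × 2743 = 495.0 kg VSS/d.
R_O = Q·ΔS − 1.42 P_X = 2743 − 702.9 = 2040 kg O₂/d.

R_O ≈ 2040 kg O₂/d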